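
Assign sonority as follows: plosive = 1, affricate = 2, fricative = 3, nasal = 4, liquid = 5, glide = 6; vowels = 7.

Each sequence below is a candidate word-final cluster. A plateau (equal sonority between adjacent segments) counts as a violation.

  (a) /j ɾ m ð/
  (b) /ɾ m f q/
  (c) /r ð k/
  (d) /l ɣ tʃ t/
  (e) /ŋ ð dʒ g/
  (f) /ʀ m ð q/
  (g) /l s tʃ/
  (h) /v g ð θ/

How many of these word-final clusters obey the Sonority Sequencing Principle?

7

(a) sonority 6-5-4-3: well-formed.
(b) sonority 5-4-3-1: well-formed.
(c) sonority 5-3-1: well-formed.
(d) sonority 5-3-2-1: well-formed.
(e) sonority 4-3-2-1: well-formed.
(f) sonority 5-4-3-1: well-formed.
(g) sonority 5-3-2: well-formed.
(h) sonority 3-1-3-3: ill-formed.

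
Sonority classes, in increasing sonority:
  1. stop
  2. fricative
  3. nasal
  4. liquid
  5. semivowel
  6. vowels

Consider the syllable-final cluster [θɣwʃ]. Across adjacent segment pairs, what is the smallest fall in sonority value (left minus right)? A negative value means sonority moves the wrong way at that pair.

-3

/θ/ — fricative, sonority 2.
/ɣ/ — fricative, sonority 2.
/w/ — semivowel, sonority 5.
/ʃ/ — fricative, sonority 2.
/θ/→/ɣ/: change +0.
/ɣ/→/w/: change -3.
/w/→/ʃ/: change +3.
Minimum = -3.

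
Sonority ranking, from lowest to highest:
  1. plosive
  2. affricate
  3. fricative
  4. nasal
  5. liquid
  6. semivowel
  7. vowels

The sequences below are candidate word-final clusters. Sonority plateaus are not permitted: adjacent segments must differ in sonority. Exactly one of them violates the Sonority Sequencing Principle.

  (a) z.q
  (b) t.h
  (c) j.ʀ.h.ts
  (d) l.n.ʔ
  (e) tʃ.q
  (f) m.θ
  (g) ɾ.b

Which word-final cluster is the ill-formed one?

b

(a) sonority 3-1: well-formed.
(b) sonority 1-3: ill-formed.
(c) sonority 6-5-3-2: well-formed.
(d) sonority 5-4-1: well-formed.
(e) sonority 2-1: well-formed.
(f) sonority 4-3: well-formed.
(g) sonority 5-1: well-formed.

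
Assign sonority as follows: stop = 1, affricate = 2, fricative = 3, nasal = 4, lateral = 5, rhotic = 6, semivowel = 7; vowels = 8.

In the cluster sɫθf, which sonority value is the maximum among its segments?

5

/s/: fricative = 3.
/ɫ/: lateral = 5.
/θ/: fricative = 3.
/f/: fricative = 3.
The maximum is 5.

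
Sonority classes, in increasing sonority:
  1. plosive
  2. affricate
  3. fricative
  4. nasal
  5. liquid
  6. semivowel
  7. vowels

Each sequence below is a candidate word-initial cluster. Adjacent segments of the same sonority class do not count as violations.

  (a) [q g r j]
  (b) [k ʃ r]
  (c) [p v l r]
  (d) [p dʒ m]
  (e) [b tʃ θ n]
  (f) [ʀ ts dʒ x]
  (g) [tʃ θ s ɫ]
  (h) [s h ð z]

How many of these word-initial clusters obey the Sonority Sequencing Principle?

(a) sonority 1-1-5-6: well-formed.
(b) sonority 1-3-5: well-formed.
(c) sonority 1-3-5-5: well-formed.
(d) sonority 1-2-4: well-formed.
(e) sonority 1-2-3-4: well-formed.
(f) sonority 5-2-2-3: ill-formed.
(g) sonority 2-3-3-5: well-formed.
(h) sonority 3-3-3-3: well-formed.

7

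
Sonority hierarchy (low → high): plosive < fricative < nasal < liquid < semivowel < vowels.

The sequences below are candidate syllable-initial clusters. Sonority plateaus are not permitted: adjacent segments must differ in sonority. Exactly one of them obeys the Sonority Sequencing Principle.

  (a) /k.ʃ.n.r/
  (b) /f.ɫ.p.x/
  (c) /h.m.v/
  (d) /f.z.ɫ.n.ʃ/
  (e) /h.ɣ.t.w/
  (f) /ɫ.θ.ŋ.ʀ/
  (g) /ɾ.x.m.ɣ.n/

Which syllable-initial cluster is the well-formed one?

a

(a) 1-2-3-4 → obeys
(b) 2-4-1-2 → violates
(c) 2-3-2 → violates
(d) 2-2-4-3-2 → violates
(e) 2-2-1-5 → violates
(f) 4-2-3-4 → violates
(g) 4-2-3-2-3 → violates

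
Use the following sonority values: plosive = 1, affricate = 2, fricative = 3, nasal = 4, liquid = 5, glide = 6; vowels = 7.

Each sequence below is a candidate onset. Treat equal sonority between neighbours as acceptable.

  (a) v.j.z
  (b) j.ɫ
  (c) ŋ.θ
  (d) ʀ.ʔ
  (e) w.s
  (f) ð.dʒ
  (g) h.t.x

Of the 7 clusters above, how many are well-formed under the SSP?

(a) v.j.z: profile 3-6-3 — violates.
(b) j.ɫ: profile 6-5 — violates.
(c) ŋ.θ: profile 4-3 — violates.
(d) ʀ.ʔ: profile 5-1 — violates.
(e) w.s: profile 6-3 — violates.
(f) ð.dʒ: profile 3-2 — violates.
(g) h.t.x: profile 3-1-3 — violates.

0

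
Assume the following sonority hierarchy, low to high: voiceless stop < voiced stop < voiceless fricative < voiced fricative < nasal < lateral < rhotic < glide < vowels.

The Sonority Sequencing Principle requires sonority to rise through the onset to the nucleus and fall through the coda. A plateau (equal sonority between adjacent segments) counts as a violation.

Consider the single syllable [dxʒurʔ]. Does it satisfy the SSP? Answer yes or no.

Onset: /d/ is a voiced stop (sonority 2), /x/ is a voiceless fricative (sonority 3), /ʒ/ is a voiced fricative (sonority 4); then the nucleus /u/ (sonority 9).
Onset profile 2-3-4-9 — rises to the nucleus.
Coda: /r/ is a rhotic (sonority 7), /ʔ/ is a voiceless stop (sonority 1).
Coda profile 9-7-1 — falls from the nucleus.

yes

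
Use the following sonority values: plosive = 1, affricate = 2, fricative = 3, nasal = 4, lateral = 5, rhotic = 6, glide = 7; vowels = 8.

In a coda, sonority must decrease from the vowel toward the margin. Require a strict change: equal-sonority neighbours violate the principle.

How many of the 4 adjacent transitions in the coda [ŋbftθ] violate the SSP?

/ŋ/ — nasal, sonority 4.
/b/ — plosive, sonority 1.
/f/ — fricative, sonority 3.
/t/ — plosive, sonority 1.
/θ/ — fricative, sonority 3.
/ŋ/→/b/: 4→1 (falls) — ok.
/b/→/f/: 1→3 (does not fall) — violation.
/f/→/t/: 3→1 (falls) — ok.
/t/→/θ/: 1→3 (does not fall) — violation.

2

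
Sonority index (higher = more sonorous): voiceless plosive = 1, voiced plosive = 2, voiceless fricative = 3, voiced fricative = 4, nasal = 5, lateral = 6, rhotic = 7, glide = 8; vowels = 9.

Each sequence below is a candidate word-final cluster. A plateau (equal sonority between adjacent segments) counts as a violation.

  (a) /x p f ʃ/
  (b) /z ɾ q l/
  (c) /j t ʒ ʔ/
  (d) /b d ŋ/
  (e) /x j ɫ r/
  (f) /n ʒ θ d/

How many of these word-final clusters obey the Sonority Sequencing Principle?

(a) 3-1-3-3 → violates
(b) 4-7-1-6 → violates
(c) 8-1-4-1 → violates
(d) 2-2-5 → violates
(e) 3-8-6-7 → violates
(f) 5-4-3-2 → obeys

1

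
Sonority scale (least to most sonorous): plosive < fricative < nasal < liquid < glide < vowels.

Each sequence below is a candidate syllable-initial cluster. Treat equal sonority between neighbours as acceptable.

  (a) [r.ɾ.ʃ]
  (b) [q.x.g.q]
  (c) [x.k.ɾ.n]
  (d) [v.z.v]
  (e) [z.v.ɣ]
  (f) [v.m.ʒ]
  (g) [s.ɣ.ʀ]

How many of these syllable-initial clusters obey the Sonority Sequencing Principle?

3

(a) [r.ɾ.ʃ]: profile 4-4-2 — violates.
(b) [q.x.g.q]: profile 1-2-1-1 — violates.
(c) [x.k.ɾ.n]: profile 2-1-4-3 — violates.
(d) [v.z.v]: profile 2-2-2 — obeys.
(e) [z.v.ɣ]: profile 2-2-2 — obeys.
(f) [v.m.ʒ]: profile 2-3-2 — violates.
(g) [s.ɣ.ʀ]: profile 2-2-4 — obeys.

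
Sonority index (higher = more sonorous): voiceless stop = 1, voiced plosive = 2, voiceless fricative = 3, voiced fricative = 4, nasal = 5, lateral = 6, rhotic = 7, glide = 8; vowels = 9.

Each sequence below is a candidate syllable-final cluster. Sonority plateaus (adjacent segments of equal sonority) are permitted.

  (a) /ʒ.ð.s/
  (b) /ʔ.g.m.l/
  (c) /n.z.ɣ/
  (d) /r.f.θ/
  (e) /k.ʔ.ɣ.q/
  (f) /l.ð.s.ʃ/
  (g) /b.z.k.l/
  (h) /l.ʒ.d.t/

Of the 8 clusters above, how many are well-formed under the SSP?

5

(a) 4-4-3 → obeys
(b) 1-2-5-6 → violates
(c) 5-4-4 → obeys
(d) 7-3-3 → obeys
(e) 1-1-4-1 → violates
(f) 6-4-3-3 → obeys
(g) 2-4-1-6 → violates
(h) 6-4-2-1 → obeys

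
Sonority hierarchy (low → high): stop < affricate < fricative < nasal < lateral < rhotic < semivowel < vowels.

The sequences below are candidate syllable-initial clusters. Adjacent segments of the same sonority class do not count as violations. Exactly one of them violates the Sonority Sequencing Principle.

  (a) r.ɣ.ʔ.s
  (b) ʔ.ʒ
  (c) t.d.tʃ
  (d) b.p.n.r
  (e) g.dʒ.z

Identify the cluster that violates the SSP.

(a) r.ɣ.ʔ.s: profile 6-3-1-3 — violates.
(b) ʔ.ʒ: profile 1-3 — obeys.
(c) t.d.tʃ: profile 1-1-2 — obeys.
(d) b.p.n.r: profile 1-1-4-6 — obeys.
(e) g.dʒ.z: profile 1-2-3 — obeys.

a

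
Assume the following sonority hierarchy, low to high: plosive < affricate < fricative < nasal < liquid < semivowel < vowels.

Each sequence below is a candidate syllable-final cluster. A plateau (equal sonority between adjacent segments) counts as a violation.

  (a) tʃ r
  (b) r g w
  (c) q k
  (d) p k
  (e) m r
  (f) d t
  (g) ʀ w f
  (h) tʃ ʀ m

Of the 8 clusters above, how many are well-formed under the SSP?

(a) sonority 2-5: ill-formed.
(b) sonority 5-1-6: ill-formed.
(c) sonority 1-1: ill-formed.
(d) sonority 1-1: ill-formed.
(e) sonority 4-5: ill-formed.
(f) sonority 1-1: ill-formed.
(g) sonority 5-6-3: ill-formed.
(h) sonority 2-5-4: ill-formed.

0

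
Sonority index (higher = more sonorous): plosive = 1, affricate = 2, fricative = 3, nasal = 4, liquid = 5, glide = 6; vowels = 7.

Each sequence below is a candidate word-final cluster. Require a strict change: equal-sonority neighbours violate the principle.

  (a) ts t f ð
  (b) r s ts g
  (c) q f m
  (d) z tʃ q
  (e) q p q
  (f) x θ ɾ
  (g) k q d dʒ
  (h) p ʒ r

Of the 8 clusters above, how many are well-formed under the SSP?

(a) ts t f ð: profile 2-1-3-3 — violates.
(b) r s ts g: profile 5-3-2-1 — obeys.
(c) q f m: profile 1-3-4 — violates.
(d) z tʃ q: profile 3-2-1 — obeys.
(e) q p q: profile 1-1-1 — violates.
(f) x θ ɾ: profile 3-3-5 — violates.
(g) k q d dʒ: profile 1-1-1-2 — violates.
(h) p ʒ r: profile 1-3-5 — violates.

2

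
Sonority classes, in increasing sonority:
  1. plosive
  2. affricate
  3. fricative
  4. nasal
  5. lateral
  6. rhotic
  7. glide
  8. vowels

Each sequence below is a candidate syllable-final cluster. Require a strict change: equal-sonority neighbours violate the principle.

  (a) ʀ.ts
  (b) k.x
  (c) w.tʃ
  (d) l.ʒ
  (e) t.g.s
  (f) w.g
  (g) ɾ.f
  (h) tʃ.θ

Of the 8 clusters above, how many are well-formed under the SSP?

(a) 6-2 → obeys
(b) 1-3 → violates
(c) 7-2 → obeys
(d) 5-3 → obeys
(e) 1-1-3 → violates
(f) 7-1 → obeys
(g) 6-3 → obeys
(h) 2-3 → violates

5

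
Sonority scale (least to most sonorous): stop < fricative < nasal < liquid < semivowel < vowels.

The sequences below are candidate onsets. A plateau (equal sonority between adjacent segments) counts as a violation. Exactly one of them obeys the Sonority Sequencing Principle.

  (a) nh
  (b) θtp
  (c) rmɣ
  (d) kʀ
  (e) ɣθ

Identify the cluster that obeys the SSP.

d

(a) nh: profile 3-2 — violates.
(b) θtp: profile 2-1-1 — violates.
(c) rmɣ: profile 4-3-2 — violates.
(d) kʀ: profile 1-4 — obeys.
(e) ɣθ: profile 2-2 — violates.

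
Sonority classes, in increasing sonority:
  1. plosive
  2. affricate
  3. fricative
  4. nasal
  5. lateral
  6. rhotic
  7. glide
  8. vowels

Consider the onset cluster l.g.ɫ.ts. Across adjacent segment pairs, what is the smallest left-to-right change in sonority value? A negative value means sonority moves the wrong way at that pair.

-4

/l/: lateral = 5.
/g/: plosive = 1.
/ɫ/: lateral = 5.
/ts/: affricate = 2.
/l/→/g/: change -4.
/g/→/ɫ/: change +4.
/ɫ/→/ts/: change -3.
Minimum = -4.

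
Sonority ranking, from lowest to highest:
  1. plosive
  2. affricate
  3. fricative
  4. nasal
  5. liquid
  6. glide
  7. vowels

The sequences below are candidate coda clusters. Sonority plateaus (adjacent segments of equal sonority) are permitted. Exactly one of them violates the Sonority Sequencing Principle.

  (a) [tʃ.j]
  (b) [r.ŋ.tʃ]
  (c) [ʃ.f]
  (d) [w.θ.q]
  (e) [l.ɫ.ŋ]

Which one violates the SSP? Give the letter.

(a) 2-6 → violates
(b) 5-4-2 → obeys
(c) 3-3 → obeys
(d) 6-3-1 → obeys
(e) 5-5-4 → obeys

a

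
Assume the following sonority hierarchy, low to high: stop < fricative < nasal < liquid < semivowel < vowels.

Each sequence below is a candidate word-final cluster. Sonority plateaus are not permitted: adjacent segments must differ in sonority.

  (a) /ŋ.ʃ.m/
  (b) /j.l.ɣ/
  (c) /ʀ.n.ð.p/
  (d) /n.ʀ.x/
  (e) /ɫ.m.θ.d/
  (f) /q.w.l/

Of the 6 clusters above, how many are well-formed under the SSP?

(a) 3-2-3 → violates
(b) 5-4-2 → obeys
(c) 4-3-2-1 → obeys
(d) 3-4-2 → violates
(e) 4-3-2-1 → obeys
(f) 1-5-4 → violates

3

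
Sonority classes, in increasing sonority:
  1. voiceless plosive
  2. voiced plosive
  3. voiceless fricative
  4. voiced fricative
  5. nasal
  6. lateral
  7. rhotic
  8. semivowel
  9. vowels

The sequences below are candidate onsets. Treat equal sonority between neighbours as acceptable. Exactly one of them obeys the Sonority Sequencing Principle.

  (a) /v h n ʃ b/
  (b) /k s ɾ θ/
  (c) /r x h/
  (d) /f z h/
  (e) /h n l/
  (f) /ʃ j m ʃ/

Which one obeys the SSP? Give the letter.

(a) 4-3-5-3-2 → violates
(b) 1-3-7-3 → violates
(c) 7-3-3 → violates
(d) 3-4-3 → violates
(e) 3-5-6 → obeys
(f) 3-8-5-3 → violates

e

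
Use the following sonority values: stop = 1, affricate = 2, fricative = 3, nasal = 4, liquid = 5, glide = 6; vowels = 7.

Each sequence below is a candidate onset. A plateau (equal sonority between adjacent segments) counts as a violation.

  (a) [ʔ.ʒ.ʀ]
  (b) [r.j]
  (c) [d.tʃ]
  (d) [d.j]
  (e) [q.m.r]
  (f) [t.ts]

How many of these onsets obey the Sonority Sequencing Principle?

6

(a) 1-3-5 → obeys
(b) 5-6 → obeys
(c) 1-2 → obeys
(d) 1-6 → obeys
(e) 1-4-5 → obeys
(f) 1-2 → obeys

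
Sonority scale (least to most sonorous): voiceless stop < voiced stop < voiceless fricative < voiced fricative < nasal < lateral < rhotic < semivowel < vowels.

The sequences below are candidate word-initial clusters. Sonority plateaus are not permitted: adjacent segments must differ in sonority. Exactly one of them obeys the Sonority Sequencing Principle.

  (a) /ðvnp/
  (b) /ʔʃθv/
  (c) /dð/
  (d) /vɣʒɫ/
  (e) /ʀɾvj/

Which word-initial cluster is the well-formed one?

c

(a) sonority 4-4-5-1: ill-formed.
(b) sonority 1-3-3-4: ill-formed.
(c) sonority 2-4: well-formed.
(d) sonority 4-4-4-6: ill-formed.
(e) sonority 7-7-4-8: ill-formed.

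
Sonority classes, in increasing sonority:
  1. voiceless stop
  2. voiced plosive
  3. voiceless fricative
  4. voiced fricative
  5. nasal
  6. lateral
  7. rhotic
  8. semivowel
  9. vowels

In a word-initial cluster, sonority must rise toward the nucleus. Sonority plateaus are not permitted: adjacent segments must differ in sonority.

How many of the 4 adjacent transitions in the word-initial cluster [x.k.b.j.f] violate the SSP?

/x/ — voiceless fricative, sonority 3.
/k/ — voiceless stop, sonority 1.
/b/ — voiced plosive, sonority 2.
/j/ — semivowel, sonority 8.
/f/ — voiceless fricative, sonority 3.
/x/→/k/: 3→1 (does not rise) — violation.
/k/→/b/: 1→2 (rises) — ok.
/b/→/j/: 2→8 (rises) — ok.
/j/→/f/: 8→3 (does not rise) — violation.

2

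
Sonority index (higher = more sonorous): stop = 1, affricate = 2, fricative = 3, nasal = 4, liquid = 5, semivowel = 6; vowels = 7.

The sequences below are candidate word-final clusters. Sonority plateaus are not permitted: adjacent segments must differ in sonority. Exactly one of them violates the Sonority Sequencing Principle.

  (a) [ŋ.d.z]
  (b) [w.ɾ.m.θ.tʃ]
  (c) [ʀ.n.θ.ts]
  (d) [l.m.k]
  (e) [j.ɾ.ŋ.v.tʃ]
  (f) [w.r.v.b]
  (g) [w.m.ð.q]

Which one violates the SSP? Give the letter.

a

(a) 4-1-3 → violates
(b) 6-5-4-3-2 → obeys
(c) 5-4-3-2 → obeys
(d) 5-4-1 → obeys
(e) 6-5-4-3-2 → obeys
(f) 6-5-3-1 → obeys
(g) 6-4-3-1 → obeys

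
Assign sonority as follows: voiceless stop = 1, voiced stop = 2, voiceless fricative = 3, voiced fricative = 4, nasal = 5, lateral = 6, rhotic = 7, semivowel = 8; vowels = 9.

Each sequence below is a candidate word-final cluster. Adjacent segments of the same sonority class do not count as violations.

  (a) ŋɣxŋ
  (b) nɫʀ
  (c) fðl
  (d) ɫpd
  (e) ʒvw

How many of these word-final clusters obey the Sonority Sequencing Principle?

(a) 5-4-3-5 → violates
(b) 5-6-7 → violates
(c) 3-4-6 → violates
(d) 6-1-2 → violates
(e) 4-4-8 → violates

0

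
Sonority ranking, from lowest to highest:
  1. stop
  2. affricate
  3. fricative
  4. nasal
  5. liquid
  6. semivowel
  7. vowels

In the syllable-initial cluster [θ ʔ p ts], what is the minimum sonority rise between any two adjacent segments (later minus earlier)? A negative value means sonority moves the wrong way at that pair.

-2

/θ/ is a fricative (sonority 3).
/ʔ/ is a stop (sonority 1).
/p/ is a stop (sonority 1).
/ts/ is an affricate (sonority 2).
/θ/→/ʔ/: change -2.
/ʔ/→/p/: change +0.
/p/→/ts/: change +1.
Minimum = -2.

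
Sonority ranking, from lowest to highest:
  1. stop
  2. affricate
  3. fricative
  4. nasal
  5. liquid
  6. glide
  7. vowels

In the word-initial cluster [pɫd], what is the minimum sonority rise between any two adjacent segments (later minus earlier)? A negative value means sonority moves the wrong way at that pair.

-4

/p/ — stop, sonority 1.
/ɫ/ — liquid, sonority 5.
/d/ — stop, sonority 1.
/p/→/ɫ/: change +4.
/ɫ/→/d/: change -4.
Minimum = -4.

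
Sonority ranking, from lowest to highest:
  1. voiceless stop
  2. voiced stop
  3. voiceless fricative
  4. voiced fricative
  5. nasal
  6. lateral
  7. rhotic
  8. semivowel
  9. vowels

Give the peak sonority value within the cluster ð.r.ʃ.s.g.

/ð/ is a voiced fricative (sonority 4).
/r/ is a rhotic (sonority 7).
/ʃ/ is a voiceless fricative (sonority 3).
/s/ is a voiceless fricative (sonority 3).
/g/ is a voiced stop (sonority 2).
The maximum is 7.

7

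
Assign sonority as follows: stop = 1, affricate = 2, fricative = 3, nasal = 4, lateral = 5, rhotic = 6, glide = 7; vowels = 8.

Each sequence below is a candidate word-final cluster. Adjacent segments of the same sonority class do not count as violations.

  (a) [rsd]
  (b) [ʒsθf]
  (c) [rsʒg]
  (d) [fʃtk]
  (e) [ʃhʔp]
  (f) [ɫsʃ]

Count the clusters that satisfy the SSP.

6

(a) [rsd]: profile 6-3-1 — obeys.
(b) [ʒsθf]: profile 3-3-3-3 — obeys.
(c) [rsʒg]: profile 6-3-3-1 — obeys.
(d) [fʃtk]: profile 3-3-1-1 — obeys.
(e) [ʃhʔp]: profile 3-3-1-1 — obeys.
(f) [ɫsʃ]: profile 5-3-3 — obeys.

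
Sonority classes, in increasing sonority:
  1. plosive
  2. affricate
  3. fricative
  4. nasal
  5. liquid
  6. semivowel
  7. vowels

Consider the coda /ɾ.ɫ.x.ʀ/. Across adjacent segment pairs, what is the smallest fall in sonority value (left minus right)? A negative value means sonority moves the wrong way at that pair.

/ɾ/ is a liquid (sonority 5).
/ɫ/ is a liquid (sonority 5).
/x/ is a fricative (sonority 3).
/ʀ/ is a liquid (sonority 5).
/ɾ/→/ɫ/: change +0.
/ɫ/→/x/: change +2.
/x/→/ʀ/: change -2.
Minimum = -2.

-2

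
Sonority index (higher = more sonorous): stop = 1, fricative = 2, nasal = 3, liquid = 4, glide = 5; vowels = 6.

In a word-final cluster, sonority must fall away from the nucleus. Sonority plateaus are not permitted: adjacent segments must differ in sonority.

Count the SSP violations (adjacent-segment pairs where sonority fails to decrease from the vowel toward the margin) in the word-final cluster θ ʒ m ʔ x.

3

/θ/: fricative = 2.
/ʒ/: fricative = 2.
/m/: nasal = 3.
/ʔ/: stop = 1.
/x/: fricative = 2.
/θ/→/ʒ/: 2→2 (plateau) — violation.
/ʒ/→/m/: 2→3 (does not fall) — violation.
/m/→/ʔ/: 3→1 (falls) — ok.
/ʔ/→/x/: 1→2 (does not fall) — violation.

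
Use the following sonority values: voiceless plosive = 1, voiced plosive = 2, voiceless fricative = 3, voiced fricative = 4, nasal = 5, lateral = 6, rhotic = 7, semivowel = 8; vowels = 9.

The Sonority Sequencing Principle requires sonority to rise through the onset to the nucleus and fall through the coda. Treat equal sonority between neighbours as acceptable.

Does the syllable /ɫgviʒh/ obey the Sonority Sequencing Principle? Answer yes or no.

no

Onset: /ɫ/ is a lateral (sonority 6), /g/ is a voiced plosive (sonority 2), /v/ is a voiced fricative (sonority 4); then the nucleus /i/ (sonority 9).
Onset profile 6-2-4-9 — does not rise throughout.
Coda: /ʒ/ is a voiced fricative (sonority 4), /h/ is a voiceless fricative (sonority 3).
Coda profile 9-4-3 — falls from the nucleus.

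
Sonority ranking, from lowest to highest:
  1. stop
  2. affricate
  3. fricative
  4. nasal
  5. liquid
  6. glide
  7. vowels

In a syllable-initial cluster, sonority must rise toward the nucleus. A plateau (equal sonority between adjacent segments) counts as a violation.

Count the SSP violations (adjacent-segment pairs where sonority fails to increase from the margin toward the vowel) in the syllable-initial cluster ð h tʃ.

/ð/ is a fricative (sonority 3).
/h/ is a fricative (sonority 3).
/tʃ/ is an affricate (sonority 2).
/ð/→/h/: 3→3 (plateau) — violation.
/h/→/tʃ/: 3→2 (does not rise) — violation.

2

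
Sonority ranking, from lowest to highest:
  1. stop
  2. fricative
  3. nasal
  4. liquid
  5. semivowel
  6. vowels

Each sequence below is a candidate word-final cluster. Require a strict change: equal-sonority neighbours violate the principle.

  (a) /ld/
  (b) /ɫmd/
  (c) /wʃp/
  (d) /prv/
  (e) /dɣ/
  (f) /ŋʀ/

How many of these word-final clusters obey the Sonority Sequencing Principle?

3

(a) 4-1 → obeys
(b) 4-3-1 → obeys
(c) 5-2-1 → obeys
(d) 1-4-2 → violates
(e) 1-2 → violates
(f) 3-4 → violates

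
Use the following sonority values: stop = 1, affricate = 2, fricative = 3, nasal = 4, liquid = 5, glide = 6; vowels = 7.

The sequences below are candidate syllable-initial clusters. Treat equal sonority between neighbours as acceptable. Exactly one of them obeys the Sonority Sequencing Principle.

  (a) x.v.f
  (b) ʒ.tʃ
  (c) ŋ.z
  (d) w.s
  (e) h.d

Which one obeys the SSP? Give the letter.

(a) 3-3-3 → obeys
(b) 3-2 → violates
(c) 4-3 → violates
(d) 6-3 → violates
(e) 3-1 → violates

a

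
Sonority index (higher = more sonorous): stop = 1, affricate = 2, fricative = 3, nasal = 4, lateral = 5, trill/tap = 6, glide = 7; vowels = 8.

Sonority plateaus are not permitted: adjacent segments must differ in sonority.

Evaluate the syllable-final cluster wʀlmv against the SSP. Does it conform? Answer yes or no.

yes

/w/ is a glide (sonority 7).
/ʀ/ is a trill/tap (sonority 6).
/l/ is a lateral (sonority 5).
/m/ is a nasal (sonority 4).
/v/ is a fricative (sonority 3).
The profile 7-6-5-4-3 strictly falls, so the syllable-final cluster satisfies the SSP.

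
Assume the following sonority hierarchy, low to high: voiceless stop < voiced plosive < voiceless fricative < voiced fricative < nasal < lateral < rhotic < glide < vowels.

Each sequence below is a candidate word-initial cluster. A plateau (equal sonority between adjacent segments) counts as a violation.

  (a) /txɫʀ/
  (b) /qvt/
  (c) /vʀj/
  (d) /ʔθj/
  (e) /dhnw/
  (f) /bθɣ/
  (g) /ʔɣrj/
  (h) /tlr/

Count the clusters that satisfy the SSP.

(a) /txɫʀ/: profile 1-3-6-7 — obeys.
(b) /qvt/: profile 1-4-1 — violates.
(c) /vʀj/: profile 4-7-8 — obeys.
(d) /ʔθj/: profile 1-3-8 — obeys.
(e) /dhnw/: profile 2-3-5-8 — obeys.
(f) /bθɣ/: profile 2-3-4 — obeys.
(g) /ʔɣrj/: profile 1-4-7-8 — obeys.
(h) /tlr/: profile 1-6-7 — obeys.

7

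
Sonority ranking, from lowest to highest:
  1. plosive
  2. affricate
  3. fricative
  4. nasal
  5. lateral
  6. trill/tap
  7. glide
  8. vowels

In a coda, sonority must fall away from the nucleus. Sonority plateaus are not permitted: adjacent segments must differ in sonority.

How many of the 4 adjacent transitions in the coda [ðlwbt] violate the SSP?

/ð/ is a fricative (sonority 3).
/l/ is a lateral (sonority 5).
/w/ is a glide (sonority 7).
/b/ is a plosive (sonority 1).
/t/ is a plosive (sonority 1).
/ð/→/l/: 3→5 (does not fall) — violation.
/l/→/w/: 5→7 (does not fall) — violation.
/w/→/b/: 7→1 (falls) — ok.
/b/→/t/: 1→1 (plateau) — violation.

3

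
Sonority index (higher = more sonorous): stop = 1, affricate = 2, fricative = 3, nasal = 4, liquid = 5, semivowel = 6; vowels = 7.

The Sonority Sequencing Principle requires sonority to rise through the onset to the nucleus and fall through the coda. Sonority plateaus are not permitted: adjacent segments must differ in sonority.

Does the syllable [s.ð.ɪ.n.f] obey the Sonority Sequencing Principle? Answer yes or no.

no

Onset: /s/ is a fricative (sonority 3), /ð/ is a fricative (sonority 3); then the nucleus /ɪ/ (sonority 7).
Onset profile 3-3-7 — does not strictly rise throughout.
Coda: /n/ is a nasal (sonority 4), /f/ is a fricative (sonority 3).
Coda profile 7-4-3 — falls from the nucleus.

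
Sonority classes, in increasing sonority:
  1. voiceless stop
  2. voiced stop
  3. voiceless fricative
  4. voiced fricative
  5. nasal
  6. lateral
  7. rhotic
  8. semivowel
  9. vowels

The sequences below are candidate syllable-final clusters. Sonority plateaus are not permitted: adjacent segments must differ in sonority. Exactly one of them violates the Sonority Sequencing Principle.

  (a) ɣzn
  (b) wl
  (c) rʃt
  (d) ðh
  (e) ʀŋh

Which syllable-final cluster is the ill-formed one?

(a) sonority 4-4-5: ill-formed.
(b) sonority 8-6: well-formed.
(c) sonority 7-3-1: well-formed.
(d) sonority 4-3: well-formed.
(e) sonority 7-5-3: well-formed.

a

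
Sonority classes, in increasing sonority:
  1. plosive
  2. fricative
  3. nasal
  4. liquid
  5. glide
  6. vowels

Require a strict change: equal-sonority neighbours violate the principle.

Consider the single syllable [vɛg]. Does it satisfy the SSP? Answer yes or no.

Onset: /v/ is a fricative (sonority 2); then the nucleus /ɛ/ (sonority 6).
Onset profile 2-6 — rises to the nucleus.
Coda: /g/ is a plosive (sonority 1).
Coda profile 6-1 — falls from the nucleus.

yes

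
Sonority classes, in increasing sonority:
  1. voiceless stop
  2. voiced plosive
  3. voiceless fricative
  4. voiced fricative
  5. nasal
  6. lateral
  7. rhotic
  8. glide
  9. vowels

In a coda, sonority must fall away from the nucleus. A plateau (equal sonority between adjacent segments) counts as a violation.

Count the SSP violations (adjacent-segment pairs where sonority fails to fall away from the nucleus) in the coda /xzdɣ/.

/x/: voiceless fricative = 3.
/z/: voiced fricative = 4.
/d/: voiced plosive = 2.
/ɣ/: voiced fricative = 4.
/x/→/z/: 3→4 (does not fall) — violation.
/z/→/d/: 4→2 (falls) — ok.
/d/→/ɣ/: 2→4 (does not fall) — violation.

2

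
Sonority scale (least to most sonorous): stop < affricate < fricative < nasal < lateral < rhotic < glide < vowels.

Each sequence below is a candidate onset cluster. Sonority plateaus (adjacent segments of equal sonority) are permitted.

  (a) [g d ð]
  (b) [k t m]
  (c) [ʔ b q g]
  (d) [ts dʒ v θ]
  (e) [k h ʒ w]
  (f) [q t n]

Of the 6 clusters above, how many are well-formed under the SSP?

6

(a) [g d ð]: profile 1-1-3 — obeys.
(b) [k t m]: profile 1-1-4 — obeys.
(c) [ʔ b q g]: profile 1-1-1-1 — obeys.
(d) [ts dʒ v θ]: profile 2-2-3-3 — obeys.
(e) [k h ʒ w]: profile 1-3-3-7 — obeys.
(f) [q t n]: profile 1-1-4 — obeys.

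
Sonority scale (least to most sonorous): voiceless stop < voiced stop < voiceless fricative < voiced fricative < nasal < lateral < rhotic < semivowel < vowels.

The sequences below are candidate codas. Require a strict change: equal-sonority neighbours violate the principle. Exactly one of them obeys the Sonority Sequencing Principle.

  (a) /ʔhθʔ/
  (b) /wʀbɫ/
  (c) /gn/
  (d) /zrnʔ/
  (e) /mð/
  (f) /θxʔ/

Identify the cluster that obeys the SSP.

(a) 1-3-3-1 → violates
(b) 8-7-2-6 → violates
(c) 2-5 → violates
(d) 4-7-5-1 → violates
(e) 5-4 → obeys
(f) 3-3-1 → violates

e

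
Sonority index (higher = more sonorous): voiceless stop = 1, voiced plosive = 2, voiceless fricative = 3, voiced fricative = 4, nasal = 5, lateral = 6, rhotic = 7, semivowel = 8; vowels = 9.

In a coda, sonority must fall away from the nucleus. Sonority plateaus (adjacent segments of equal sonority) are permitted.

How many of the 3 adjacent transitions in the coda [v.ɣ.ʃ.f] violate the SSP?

0

/v/: voiced fricative = 4.
/ɣ/: voiced fricative = 4.
/ʃ/: voiceless fricative = 3.
/f/: voiceless fricative = 3.
/v/→/ɣ/: 4→4 (plateau, allowed) — ok.
/ɣ/→/ʃ/: 4→3 (falls) — ok.
/ʃ/→/f/: 3→3 (plateau, allowed) — ok.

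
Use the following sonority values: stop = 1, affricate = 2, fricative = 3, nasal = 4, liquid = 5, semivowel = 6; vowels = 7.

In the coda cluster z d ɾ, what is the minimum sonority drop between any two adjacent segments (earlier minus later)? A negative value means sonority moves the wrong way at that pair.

/z/: fricative = 3.
/d/: stop = 1.
/ɾ/: liquid = 5.
/z/→/d/: change +2.
/d/→/ɾ/: change -4.
Minimum = -4.

-4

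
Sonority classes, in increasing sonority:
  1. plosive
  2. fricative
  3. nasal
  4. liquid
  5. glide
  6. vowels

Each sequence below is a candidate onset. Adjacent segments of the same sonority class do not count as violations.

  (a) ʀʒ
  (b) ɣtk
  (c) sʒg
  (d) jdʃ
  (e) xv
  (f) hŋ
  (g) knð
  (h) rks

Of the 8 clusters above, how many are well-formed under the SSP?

2

(a) sonority 4-2: ill-formed.
(b) sonority 2-1-1: ill-formed.
(c) sonority 2-2-1: ill-formed.
(d) sonority 5-1-2: ill-formed.
(e) sonority 2-2: well-formed.
(f) sonority 2-3: well-formed.
(g) sonority 1-3-2: ill-formed.
(h) sonority 4-1-2: ill-formed.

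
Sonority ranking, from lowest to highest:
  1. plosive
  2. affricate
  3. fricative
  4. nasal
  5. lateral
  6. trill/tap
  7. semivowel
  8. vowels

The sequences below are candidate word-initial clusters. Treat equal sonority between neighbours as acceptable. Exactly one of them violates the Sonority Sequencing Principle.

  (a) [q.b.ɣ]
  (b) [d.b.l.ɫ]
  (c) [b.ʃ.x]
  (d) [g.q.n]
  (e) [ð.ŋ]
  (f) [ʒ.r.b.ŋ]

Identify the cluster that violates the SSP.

f

(a) [q.b.ɣ]: profile 1-1-3 — obeys.
(b) [d.b.l.ɫ]: profile 1-1-5-5 — obeys.
(c) [b.ʃ.x]: profile 1-3-3 — obeys.
(d) [g.q.n]: profile 1-1-4 — obeys.
(e) [ð.ŋ]: profile 3-4 — obeys.
(f) [ʒ.r.b.ŋ]: profile 3-6-1-4 — violates.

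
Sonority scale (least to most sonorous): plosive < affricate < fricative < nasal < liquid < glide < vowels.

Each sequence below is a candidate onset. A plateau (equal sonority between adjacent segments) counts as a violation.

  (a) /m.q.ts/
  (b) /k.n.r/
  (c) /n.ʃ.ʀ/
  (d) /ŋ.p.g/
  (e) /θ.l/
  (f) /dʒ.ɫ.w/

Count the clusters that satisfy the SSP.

(a) 4-1-2 → violates
(b) 1-4-5 → obeys
(c) 4-3-5 → violates
(d) 4-1-1 → violates
(e) 3-5 → obeys
(f) 2-5-6 → obeys

3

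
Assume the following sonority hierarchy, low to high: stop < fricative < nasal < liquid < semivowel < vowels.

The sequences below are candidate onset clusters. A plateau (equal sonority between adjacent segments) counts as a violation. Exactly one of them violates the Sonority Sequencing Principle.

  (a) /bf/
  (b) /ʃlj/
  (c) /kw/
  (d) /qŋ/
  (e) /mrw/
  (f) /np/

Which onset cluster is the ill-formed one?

f

(a) 1-2 → obeys
(b) 2-4-5 → obeys
(c) 1-5 → obeys
(d) 1-3 → obeys
(e) 3-4-5 → obeys
(f) 3-1 → violates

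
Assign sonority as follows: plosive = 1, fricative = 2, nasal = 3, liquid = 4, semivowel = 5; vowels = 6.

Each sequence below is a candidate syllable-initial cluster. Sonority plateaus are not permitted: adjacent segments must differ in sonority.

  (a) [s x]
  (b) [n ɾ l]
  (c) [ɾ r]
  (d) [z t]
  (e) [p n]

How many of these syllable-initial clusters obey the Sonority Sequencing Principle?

(a) [s x]: profile 2-2 — violates.
(b) [n ɾ l]: profile 3-4-4 — violates.
(c) [ɾ r]: profile 4-4 — violates.
(d) [z t]: profile 2-1 — violates.
(e) [p n]: profile 1-3 — obeys.

1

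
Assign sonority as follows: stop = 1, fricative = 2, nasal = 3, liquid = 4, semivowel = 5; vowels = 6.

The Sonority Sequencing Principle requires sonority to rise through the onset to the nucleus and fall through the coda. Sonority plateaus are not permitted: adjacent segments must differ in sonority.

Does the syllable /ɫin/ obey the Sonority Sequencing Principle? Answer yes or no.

Onset: /ɫ/ is a liquid (sonority 4); then the nucleus /i/ (sonority 6).
Onset profile 4-6 — rises to the nucleus.
Coda: /n/ is a nasal (sonority 3).
Coda profile 6-3 — falls from the nucleus.

yes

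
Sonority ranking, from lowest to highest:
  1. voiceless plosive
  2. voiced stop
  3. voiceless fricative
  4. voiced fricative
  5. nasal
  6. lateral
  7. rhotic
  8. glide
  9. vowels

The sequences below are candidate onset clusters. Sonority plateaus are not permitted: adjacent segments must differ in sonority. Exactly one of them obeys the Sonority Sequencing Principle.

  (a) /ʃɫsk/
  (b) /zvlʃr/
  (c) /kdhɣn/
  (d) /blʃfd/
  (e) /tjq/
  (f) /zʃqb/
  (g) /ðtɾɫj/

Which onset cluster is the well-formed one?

(a) /ʃɫsk/: profile 3-6-3-1 — violates.
(b) /zvlʃr/: profile 4-4-6-3-7 — violates.
(c) /kdhɣn/: profile 1-2-3-4-5 — obeys.
(d) /blʃfd/: profile 2-6-3-3-2 — violates.
(e) /tjq/: profile 1-8-1 — violates.
(f) /zʃqb/: profile 4-3-1-2 — violates.
(g) /ðtɾɫj/: profile 4-1-7-6-8 — violates.

c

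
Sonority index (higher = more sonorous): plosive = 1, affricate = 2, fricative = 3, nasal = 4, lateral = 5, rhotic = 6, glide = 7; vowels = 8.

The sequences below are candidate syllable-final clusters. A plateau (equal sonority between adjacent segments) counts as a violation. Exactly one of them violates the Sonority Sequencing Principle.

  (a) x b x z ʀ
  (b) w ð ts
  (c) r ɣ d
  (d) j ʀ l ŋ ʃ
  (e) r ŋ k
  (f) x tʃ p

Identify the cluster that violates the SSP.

(a) x b x z ʀ: profile 3-1-3-3-6 — violates.
(b) w ð ts: profile 7-3-2 — obeys.
(c) r ɣ d: profile 6-3-1 — obeys.
(d) j ʀ l ŋ ʃ: profile 7-6-5-4-3 — obeys.
(e) r ŋ k: profile 6-4-1 — obeys.
(f) x tʃ p: profile 3-2-1 — obeys.

a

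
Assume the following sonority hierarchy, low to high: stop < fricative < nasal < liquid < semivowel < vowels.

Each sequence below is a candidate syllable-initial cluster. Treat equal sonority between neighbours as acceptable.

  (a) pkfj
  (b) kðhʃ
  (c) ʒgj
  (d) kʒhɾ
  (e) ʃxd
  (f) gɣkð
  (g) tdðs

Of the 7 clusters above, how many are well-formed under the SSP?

(a) pkfj: profile 1-1-2-5 — obeys.
(b) kðhʃ: profile 1-2-2-2 — obeys.
(c) ʒgj: profile 2-1-5 — violates.
(d) kʒhɾ: profile 1-2-2-4 — obeys.
(e) ʃxd: profile 2-2-1 — violates.
(f) gɣkð: profile 1-2-1-2 — violates.
(g) tdðs: profile 1-1-2-2 — obeys.

4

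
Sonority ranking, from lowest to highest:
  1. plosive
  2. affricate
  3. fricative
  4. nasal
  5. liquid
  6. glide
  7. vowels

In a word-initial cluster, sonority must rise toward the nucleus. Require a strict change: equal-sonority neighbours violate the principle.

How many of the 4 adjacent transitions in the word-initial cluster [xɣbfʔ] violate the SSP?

3

/x/ is a fricative (sonority 3).
/ɣ/ is a fricative (sonority 3).
/b/ is a plosive (sonority 1).
/f/ is a fricative (sonority 3).
/ʔ/ is a plosive (sonority 1).
/x/→/ɣ/: 3→3 (plateau) — violation.
/ɣ/→/b/: 3→1 (does not rise) — violation.
/b/→/f/: 1→3 (rises) — ok.
/f/→/ʔ/: 3→1 (does not rise) — violation.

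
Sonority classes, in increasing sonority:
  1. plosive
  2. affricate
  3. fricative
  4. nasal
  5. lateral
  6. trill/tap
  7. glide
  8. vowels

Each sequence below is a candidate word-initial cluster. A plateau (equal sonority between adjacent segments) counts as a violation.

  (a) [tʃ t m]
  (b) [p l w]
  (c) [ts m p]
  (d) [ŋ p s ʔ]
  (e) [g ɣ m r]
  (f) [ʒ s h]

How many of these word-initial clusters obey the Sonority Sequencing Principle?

(a) [tʃ t m]: profile 2-1-4 — violates.
(b) [p l w]: profile 1-5-7 — obeys.
(c) [ts m p]: profile 2-4-1 — violates.
(d) [ŋ p s ʔ]: profile 4-1-3-1 — violates.
(e) [g ɣ m r]: profile 1-3-4-6 — obeys.
(f) [ʒ s h]: profile 3-3-3 — violates.

2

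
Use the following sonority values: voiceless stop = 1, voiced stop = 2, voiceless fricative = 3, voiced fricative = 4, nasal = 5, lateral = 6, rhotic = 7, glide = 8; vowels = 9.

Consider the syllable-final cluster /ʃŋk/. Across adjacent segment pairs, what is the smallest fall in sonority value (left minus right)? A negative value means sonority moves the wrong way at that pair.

/ʃ/ is a voiceless fricative (sonority 3).
/ŋ/ is a nasal (sonority 5).
/k/ is a voiceless stop (sonority 1).
/ʃ/→/ŋ/: change -2.
/ŋ/→/k/: change +4.
Minimum = -2.

-2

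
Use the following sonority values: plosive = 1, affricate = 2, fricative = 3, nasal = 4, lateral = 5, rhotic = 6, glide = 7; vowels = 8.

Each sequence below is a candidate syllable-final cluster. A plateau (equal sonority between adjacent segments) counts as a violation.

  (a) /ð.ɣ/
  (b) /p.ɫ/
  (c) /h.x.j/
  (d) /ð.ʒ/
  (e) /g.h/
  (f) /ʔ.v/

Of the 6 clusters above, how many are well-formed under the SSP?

0

(a) /ð.ɣ/: profile 3-3 — violates.
(b) /p.ɫ/: profile 1-5 — violates.
(c) /h.x.j/: profile 3-3-7 — violates.
(d) /ð.ʒ/: profile 3-3 — violates.
(e) /g.h/: profile 1-3 — violates.
(f) /ʔ.v/: profile 1-3 — violates.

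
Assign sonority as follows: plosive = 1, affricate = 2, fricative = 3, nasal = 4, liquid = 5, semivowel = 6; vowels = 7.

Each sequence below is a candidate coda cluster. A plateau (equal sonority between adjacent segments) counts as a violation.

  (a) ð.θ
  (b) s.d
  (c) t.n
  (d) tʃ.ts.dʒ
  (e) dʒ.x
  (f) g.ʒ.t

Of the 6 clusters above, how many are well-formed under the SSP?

(a) sonority 3-3: ill-formed.
(b) sonority 3-1: well-formed.
(c) sonority 1-4: ill-formed.
(d) sonority 2-2-2: ill-formed.
(e) sonority 2-3: ill-formed.
(f) sonority 1-3-1: ill-formed.

1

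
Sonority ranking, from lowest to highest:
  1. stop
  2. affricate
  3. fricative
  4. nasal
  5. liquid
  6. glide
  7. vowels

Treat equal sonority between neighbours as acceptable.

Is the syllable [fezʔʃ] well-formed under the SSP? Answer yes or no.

Onset: /f/ is a fricative (sonority 3); then the nucleus /e/ (sonority 7).
Onset profile 3-7 — rises to the nucleus.
Coda: /z/ is a fricative (sonority 3), /ʔ/ is a stop (sonority 1), /ʃ/ is a fricative (sonority 3).
Coda profile 7-3-1-3 — does not fall throughout.

no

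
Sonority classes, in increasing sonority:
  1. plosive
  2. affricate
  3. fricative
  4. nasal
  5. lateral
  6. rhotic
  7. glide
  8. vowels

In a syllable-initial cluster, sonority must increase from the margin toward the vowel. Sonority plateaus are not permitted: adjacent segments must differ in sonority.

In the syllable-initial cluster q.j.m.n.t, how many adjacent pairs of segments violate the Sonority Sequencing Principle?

/q/: plosive = 1.
/j/: glide = 7.
/m/: nasal = 4.
/n/: nasal = 4.
/t/: plosive = 1.
/q/→/j/: 1→7 (rises) — ok.
/j/→/m/: 7→4 (does not rise) — violation.
/m/→/n/: 4→4 (plateau) — violation.
/n/→/t/: 4→1 (does not rise) — violation.

3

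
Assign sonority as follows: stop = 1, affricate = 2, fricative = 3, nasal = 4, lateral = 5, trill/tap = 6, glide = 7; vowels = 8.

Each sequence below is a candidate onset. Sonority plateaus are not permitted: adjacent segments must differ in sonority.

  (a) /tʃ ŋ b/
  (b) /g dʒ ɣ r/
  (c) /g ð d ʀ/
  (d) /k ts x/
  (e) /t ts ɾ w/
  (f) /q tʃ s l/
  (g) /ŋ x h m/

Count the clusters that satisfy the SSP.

(a) /tʃ ŋ b/: profile 2-4-1 — violates.
(b) /g dʒ ɣ r/: profile 1-2-3-6 — obeys.
(c) /g ð d ʀ/: profile 1-3-1-6 — violates.
(d) /k ts x/: profile 1-2-3 — obeys.
(e) /t ts ɾ w/: profile 1-2-6-7 — obeys.
(f) /q tʃ s l/: profile 1-2-3-5 — obeys.
(g) /ŋ x h m/: profile 4-3-3-4 — violates.

4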